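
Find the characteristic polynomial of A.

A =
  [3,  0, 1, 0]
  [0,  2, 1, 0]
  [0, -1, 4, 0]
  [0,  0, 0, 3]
x^4 - 12*x^3 + 54*x^2 - 108*x + 81

Expanding det(x·I − A) (e.g. by cofactor expansion or by noting that A is similar to its Jordan form J, which has the same characteristic polynomial as A) gives
  χ_A(x) = x^4 - 12*x^3 + 54*x^2 - 108*x + 81
which factors as (x - 3)^4. The eigenvalues (with algebraic multiplicities) are λ = 3 with multiplicity 4.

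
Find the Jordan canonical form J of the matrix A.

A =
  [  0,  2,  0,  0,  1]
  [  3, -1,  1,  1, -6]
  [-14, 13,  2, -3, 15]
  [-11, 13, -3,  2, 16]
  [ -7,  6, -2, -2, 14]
J_2(1) ⊕ J_3(5)

The characteristic polynomial is
  det(x·I − A) = x^5 - 17*x^4 + 106*x^3 - 290*x^2 + 325*x - 125 = (x - 5)^3*(x - 1)^2

Eigenvalues and multiplicities (the geometric multiplicity of λ is n − rank(A − λI), which equals the number of Jordan blocks for λ):
  λ = 1: algebraic multiplicity = 2, geometric multiplicity = 1
  λ = 5: algebraic multiplicity = 3, geometric multiplicity = 1

Determining the block sizes for each eigenvalue:
  λ = 1: one block (gm = 1), so the single block has size am = 2 → block sizes [2]
  λ = 5: one block (gm = 1), so the single block has size am = 3 → block sizes [3]

Assembling the blocks gives a Jordan form
J =
  [1, 1, 0, 0, 0]
  [0, 1, 0, 0, 0]
  [0, 0, 5, 1, 0]
  [0, 0, 0, 5, 1]
  [0, 0, 0, 0, 5]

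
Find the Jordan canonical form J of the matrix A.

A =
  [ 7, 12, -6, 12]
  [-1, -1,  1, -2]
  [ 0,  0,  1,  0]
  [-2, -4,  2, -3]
J_2(1) ⊕ J_1(1) ⊕ J_1(1)

The characteristic polynomial is
  det(x·I − A) = x^4 - 4*x^3 + 6*x^2 - 4*x + 1 = (x - 1)^4

Eigenvalues and multiplicities (the geometric multiplicity of λ is n − rank(A − λI), which equals the number of Jordan blocks for λ):
  λ = 1: algebraic multiplicity = 4, geometric multiplicity = 3

Determining the block sizes for each eigenvalue:
  λ = 1: 3 blocks summing to 4 forces exactly one block of size 2 and the rest size 1 → block sizes [2, 1, 1]

Assembling the blocks gives a Jordan form
J =
  [1, 1, 0, 0]
  [0, 1, 0, 0]
  [0, 0, 1, 0]
  [0, 0, 0, 1]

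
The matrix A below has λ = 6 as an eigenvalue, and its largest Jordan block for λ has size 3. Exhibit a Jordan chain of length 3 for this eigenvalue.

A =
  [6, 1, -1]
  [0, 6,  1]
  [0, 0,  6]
A Jordan chain for λ = 6 of length 3:
v_1 = (1, 0, 0)ᵀ
v_2 = (-1, 1, 0)ᵀ
v_3 = (0, 0, 1)ᵀ

Let N = A − (6)·I. We want v_3 with N^3 v_3 = 0 but N^2 v_3 ≠ 0; then v_{j-1} := N · v_j for j = 3, …, 2.

Pick v_3 = (0, 0, 1)ᵀ.
Then v_2 = N · v_3 = (-1, 1, 0)ᵀ.
Then v_1 = N · v_2 = (1, 0, 0)ᵀ.

Sanity check: (A − (6)·I) v_1 = (0, 0, 0)ᵀ = 0. ✓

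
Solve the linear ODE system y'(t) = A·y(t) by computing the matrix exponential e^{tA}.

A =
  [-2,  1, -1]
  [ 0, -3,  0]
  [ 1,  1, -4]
e^{tA} =
  [t*exp(-3*t) + exp(-3*t), t*exp(-3*t), -t*exp(-3*t)]
  [0, exp(-3*t), 0]
  [t*exp(-3*t), t*exp(-3*t), -t*exp(-3*t) + exp(-3*t)]

Strategy: write A = P · J · P⁻¹ where J is a Jordan canonical form, so e^{tA} = P · e^{tJ} · P⁻¹, and e^{tJ} can be computed block-by-block.

A has Jordan form
J =
  [-3,  1,  0]
  [ 0, -3,  0]
  [ 0,  0, -3]
(up to reordering of blocks).

Per-block formulas:
  For a 1×1 block at λ = -3: exp(t · [-3]) = [e^(-3t)].
  For a 2×2 Jordan block J_2(-3): exp(t · J_2(-3)) = e^(-3t)·(I + t·N), where N is the 2×2 nilpotent shift.

After assembling e^{tJ} and conjugating by P, we get:

e^{tA} =
  [t*exp(-3*t) + exp(-3*t), t*exp(-3*t), -t*exp(-3*t)]
  [0, exp(-3*t), 0]
  [t*exp(-3*t), t*exp(-3*t), -t*exp(-3*t) + exp(-3*t)]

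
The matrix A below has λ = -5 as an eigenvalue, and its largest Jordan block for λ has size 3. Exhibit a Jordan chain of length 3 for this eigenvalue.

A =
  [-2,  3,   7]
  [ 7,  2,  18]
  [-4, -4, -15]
A Jordan chain for λ = -5 of length 3:
v_1 = (2, -2, 0)ᵀ
v_2 = (3, 7, -4)ᵀ
v_3 = (1, 0, 0)ᵀ

Let N = A − (-5)·I. We want v_3 with N^3 v_3 = 0 but N^2 v_3 ≠ 0; then v_{j-1} := N · v_j for j = 3, …, 2.

Pick v_3 = (1, 0, 0)ᵀ.
Then v_2 = N · v_3 = (3, 7, -4)ᵀ.
Then v_1 = N · v_2 = (2, -2, 0)ᵀ.

Sanity check: (A − (-5)·I) v_1 = (0, 0, 0)ᵀ = 0. ✓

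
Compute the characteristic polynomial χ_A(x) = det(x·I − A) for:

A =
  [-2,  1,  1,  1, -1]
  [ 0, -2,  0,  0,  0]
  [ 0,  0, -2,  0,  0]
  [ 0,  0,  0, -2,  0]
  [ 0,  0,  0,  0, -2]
x^5 + 10*x^4 + 40*x^3 + 80*x^2 + 80*x + 32

Expanding det(x·I − A) (e.g. by cofactor expansion or by noting that A is similar to its Jordan form J, which has the same characteristic polynomial as A) gives
  χ_A(x) = x^5 + 10*x^4 + 40*x^3 + 80*x^2 + 80*x + 32
which factors as (x + 2)^5. The eigenvalues (with algebraic multiplicities) are λ = -2 with multiplicity 5.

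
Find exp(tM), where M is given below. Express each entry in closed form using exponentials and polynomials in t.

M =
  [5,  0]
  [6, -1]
e^{tM} =
  [exp(5*t), 0]
  [exp(5*t) - exp(-t), exp(-t)]

Strategy: write M = P · J · P⁻¹ where J is a Jordan canonical form, so e^{tM} = P · e^{tJ} · P⁻¹, and e^{tJ} can be computed block-by-block.

M has Jordan form
J =
  [-1, 0]
  [ 0, 5]
(up to reordering of blocks).

Per-block formulas:
  For a 1×1 block at λ = 5: exp(t · [5]) = [e^(5t)].
  For a 1×1 block at λ = -1: exp(t · [-1]) = [e^(-1t)].

After assembling e^{tJ} and conjugating by P, we get:

e^{tM} =
  [exp(5*t), 0]
  [exp(5*t) - exp(-t), exp(-t)]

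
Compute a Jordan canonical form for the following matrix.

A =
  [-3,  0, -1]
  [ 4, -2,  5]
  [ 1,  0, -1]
J_3(-2)

The characteristic polynomial is
  det(x·I − A) = x^3 + 6*x^2 + 12*x + 8 = (x + 2)^3

Eigenvalues and multiplicities (the geometric multiplicity of λ is n − rank(A − λI), which equals the number of Jordan blocks for λ):
  λ = -2: algebraic multiplicity = 3, geometric multiplicity = 1

Determining the block sizes for each eigenvalue:
  λ = -2: one block (gm = 1), so the single block has size am = 3 → block sizes [3]

Assembling the blocks gives a Jordan form
J =
  [-2,  1,  0]
  [ 0, -2,  1]
  [ 0,  0, -2]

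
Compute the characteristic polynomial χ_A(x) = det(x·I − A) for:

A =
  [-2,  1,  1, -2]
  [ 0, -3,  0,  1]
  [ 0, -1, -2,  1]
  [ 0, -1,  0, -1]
x^4 + 8*x^3 + 24*x^2 + 32*x + 16

Expanding det(x·I − A) (e.g. by cofactor expansion or by noting that A is similar to its Jordan form J, which has the same characteristic polynomial as A) gives
  χ_A(x) = x^4 + 8*x^3 + 24*x^2 + 32*x + 16
which factors as (x + 2)^4. The eigenvalues (with algebraic multiplicities) are λ = -2 with multiplicity 4.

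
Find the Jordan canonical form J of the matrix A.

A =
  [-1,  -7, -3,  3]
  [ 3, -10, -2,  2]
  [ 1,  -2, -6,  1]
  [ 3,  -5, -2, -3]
J_3(-5) ⊕ J_1(-5)

The characteristic polynomial is
  det(x·I − A) = x^4 + 20*x^3 + 150*x^2 + 500*x + 625 = (x + 5)^4

Eigenvalues and multiplicities (the geometric multiplicity of λ is n − rank(A − λI), which equals the number of Jordan blocks for λ):
  λ = -5: algebraic multiplicity = 4, geometric multiplicity = 2

Determining the block sizes for each eigenvalue:
  λ = -5: with am = 4 and gm = 2, the partition is not yet determined (e.g. several partitions of 4 into 2 parts exist). Let N = A − (-5)·I. Computing rank(N^1) = 2, rank(N^2) = 1, rank(N^3) = 0; the number of blocks of size ≥ j is rank(N^{j−1}) − rank(N^j), giving [2, 1, 1]. So we have 1 block(s) of size 3, 1 block(s) of size 1 → block sizes [3, 1]

Assembling the blocks gives a Jordan form
J =
  [-5,  1,  0,  0]
  [ 0, -5,  1,  0]
  [ 0,  0, -5,  0]
  [ 0,  0,  0, -5]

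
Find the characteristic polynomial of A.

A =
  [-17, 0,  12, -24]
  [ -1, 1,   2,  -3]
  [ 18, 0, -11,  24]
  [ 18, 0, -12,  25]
x^4 + 2*x^3 - 12*x^2 + 14*x - 5

Expanding det(x·I − A) (e.g. by cofactor expansion or by noting that A is similar to its Jordan form J, which has the same characteristic polynomial as A) gives
  χ_A(x) = x^4 + 2*x^3 - 12*x^2 + 14*x - 5
which factors as (x - 1)^3*(x + 5). The eigenvalues (with algebraic multiplicities) are λ = -5 with multiplicity 1, λ = 1 with multiplicity 3.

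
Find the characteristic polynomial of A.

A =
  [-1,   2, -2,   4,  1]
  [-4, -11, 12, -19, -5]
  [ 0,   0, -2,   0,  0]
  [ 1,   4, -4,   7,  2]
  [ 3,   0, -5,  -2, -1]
x^5 + 8*x^4 + 25*x^3 + 38*x^2 + 28*x + 8

Expanding det(x·I − A) (e.g. by cofactor expansion or by noting that A is similar to its Jordan form J, which has the same characteristic polynomial as A) gives
  χ_A(x) = x^5 + 8*x^4 + 25*x^3 + 38*x^2 + 28*x + 8
which factors as (x + 1)^2*(x + 2)^3. The eigenvalues (with algebraic multiplicities) are λ = -2 with multiplicity 3, λ = -1 with multiplicity 2.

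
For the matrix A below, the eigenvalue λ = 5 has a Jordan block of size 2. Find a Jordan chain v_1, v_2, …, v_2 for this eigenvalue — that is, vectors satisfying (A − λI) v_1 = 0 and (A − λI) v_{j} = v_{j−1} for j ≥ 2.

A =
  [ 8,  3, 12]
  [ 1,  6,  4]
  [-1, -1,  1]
A Jordan chain for λ = 5 of length 2:
v_1 = (3, 1, -1)ᵀ
v_2 = (1, 0, 0)ᵀ

Let N = A − (5)·I. We want v_2 with N^2 v_2 = 0 but N^1 v_2 ≠ 0; then v_{j-1} := N · v_j for j = 2, …, 2.

Pick v_2 = (1, 0, 0)ᵀ.
Then v_1 = N · v_2 = (3, 1, -1)ᵀ.

Sanity check: (A − (5)·I) v_1 = (0, 0, 0)ᵀ = 0. ✓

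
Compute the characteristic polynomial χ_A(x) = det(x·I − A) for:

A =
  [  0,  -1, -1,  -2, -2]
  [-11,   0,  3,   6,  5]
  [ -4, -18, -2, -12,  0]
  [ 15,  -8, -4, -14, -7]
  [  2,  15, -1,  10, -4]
x^5 + 20*x^4 + 160*x^3 + 640*x^2 + 1280*x + 1024

Expanding det(x·I − A) (e.g. by cofactor expansion or by noting that A is similar to its Jordan form J, which has the same characteristic polynomial as A) gives
  χ_A(x) = x^5 + 20*x^4 + 160*x^3 + 640*x^2 + 1280*x + 1024
which factors as (x + 4)^5. The eigenvalues (with algebraic multiplicities) are λ = -4 with multiplicity 5.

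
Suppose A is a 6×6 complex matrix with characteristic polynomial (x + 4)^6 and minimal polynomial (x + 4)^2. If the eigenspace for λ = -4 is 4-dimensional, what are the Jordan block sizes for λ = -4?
Block sizes for λ = -4: [2, 2, 1, 1]

Step 1 — from the characteristic polynomial, algebraic multiplicity of λ = -4 is 6. From dim ker(A − (-4)·I) = 4, there are exactly 4 Jordan blocks for λ = -4.
Step 2 — from the minimal polynomial, the factor (x + 4)^2 tells us the largest block for λ = -4 has size 2.
Step 3 — with total size 6, 4 blocks, and largest block 2, the block sizes (in nonincreasing order) are [2, 2, 1, 1].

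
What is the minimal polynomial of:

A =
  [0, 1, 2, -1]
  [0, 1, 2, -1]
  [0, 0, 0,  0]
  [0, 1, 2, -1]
x^2

The characteristic polynomial is χ_A(x) = x^4, so the eigenvalues are known. The minimal polynomial is
  m_A(x) = Π_λ (x − λ)^{k_λ}
where k_λ is the size of the *largest* Jordan block for λ (equivalently, the smallest k with (A − λI)^k v = 0 for every generalised eigenvector v of λ).

  λ = 0: largest Jordan block has size 2, contributing (x − 0)^2

So m_A(x) = x^2 = x^2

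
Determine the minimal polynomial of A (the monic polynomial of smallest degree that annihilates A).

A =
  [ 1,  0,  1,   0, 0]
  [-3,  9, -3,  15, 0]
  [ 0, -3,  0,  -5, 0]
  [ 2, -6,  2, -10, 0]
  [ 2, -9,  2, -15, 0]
x^3

The characteristic polynomial is χ_A(x) = x^5, so the eigenvalues are known. The minimal polynomial is
  m_A(x) = Π_λ (x − λ)^{k_λ}
where k_λ is the size of the *largest* Jordan block for λ (equivalently, the smallest k with (A − λI)^k v = 0 for every generalised eigenvector v of λ).

  λ = 0: largest Jordan block has size 3, contributing (x − 0)^3

So m_A(x) = x^3 = x^3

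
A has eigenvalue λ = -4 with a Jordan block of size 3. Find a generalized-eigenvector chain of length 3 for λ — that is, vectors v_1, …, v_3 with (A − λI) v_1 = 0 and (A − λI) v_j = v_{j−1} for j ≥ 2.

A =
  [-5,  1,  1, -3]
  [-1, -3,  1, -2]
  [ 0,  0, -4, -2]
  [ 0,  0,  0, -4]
A Jordan chain for λ = -4 of length 3:
v_1 = (-1, -1, 0, 0)ᵀ
v_2 = (-3, -2, -2, 0)ᵀ
v_3 = (0, 0, 0, 1)ᵀ

Let N = A − (-4)·I. We want v_3 with N^3 v_3 = 0 but N^2 v_3 ≠ 0; then v_{j-1} := N · v_j for j = 3, …, 2.

Pick v_3 = (0, 0, 0, 1)ᵀ.
Then v_2 = N · v_3 = (-3, -2, -2, 0)ᵀ.
Then v_1 = N · v_2 = (-1, -1, 0, 0)ᵀ.

Sanity check: (A − (-4)·I) v_1 = (0, 0, 0, 0)ᵀ = 0. ✓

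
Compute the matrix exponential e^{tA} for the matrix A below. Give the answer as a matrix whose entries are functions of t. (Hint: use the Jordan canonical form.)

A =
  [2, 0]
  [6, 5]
e^{tA} =
  [exp(2*t), 0]
  [2*exp(5*t) - 2*exp(2*t), exp(5*t)]

Strategy: write A = P · J · P⁻¹ where J is a Jordan canonical form, so e^{tA} = P · e^{tJ} · P⁻¹, and e^{tJ} can be computed block-by-block.

A has Jordan form
J =
  [2, 0]
  [0, 5]
(up to reordering of blocks).

Per-block formulas:
  For a 1×1 block at λ = 2: exp(t · [2]) = [e^(2t)].
  For a 1×1 block at λ = 5: exp(t · [5]) = [e^(5t)].

After assembling e^{tJ} and conjugating by P, we get:

e^{tA} =
  [exp(2*t), 0]
  [2*exp(5*t) - 2*exp(2*t), exp(5*t)]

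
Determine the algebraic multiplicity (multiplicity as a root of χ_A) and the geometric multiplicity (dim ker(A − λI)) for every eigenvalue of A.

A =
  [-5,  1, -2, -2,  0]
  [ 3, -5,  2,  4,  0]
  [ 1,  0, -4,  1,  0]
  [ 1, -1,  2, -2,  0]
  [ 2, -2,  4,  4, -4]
λ = -4: alg = 5, geom = 3

Step 1 — factor the characteristic polynomial to read off the algebraic multiplicities:
  χ_A(x) = (x + 4)^5

Step 2 — compute geometric multiplicities via the rank-nullity identity g(λ) = n − rank(A − λI):
  rank(A − (-4)·I) = 2, so dim ker(A − (-4)·I) = n − 2 = 3

Summary:
  λ = -4: algebraic multiplicity = 5, geometric multiplicity = 3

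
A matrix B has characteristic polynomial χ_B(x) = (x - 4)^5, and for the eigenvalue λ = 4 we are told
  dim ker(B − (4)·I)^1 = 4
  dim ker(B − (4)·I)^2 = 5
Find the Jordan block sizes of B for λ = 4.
Block sizes for λ = 4: [2, 1, 1, 1]

From the dimensions of kernels of powers, the number of Jordan blocks of size at least j is d_j − d_{j−1} where d_j = dim ker(N^j) (with d_0 = 0). Computing the differences gives [4, 1].
The number of blocks of size exactly k is (#blocks of size ≥ k) − (#blocks of size ≥ k + 1), so the partition is: 3 block(s) of size 1, 1 block(s) of size 2.
In nonincreasing order the block sizes are [2, 1, 1, 1].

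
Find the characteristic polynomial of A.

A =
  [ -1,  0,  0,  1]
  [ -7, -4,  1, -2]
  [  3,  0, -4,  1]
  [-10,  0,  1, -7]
x^4 + 16*x^3 + 96*x^2 + 256*x + 256

Expanding det(x·I − A) (e.g. by cofactor expansion or by noting that A is similar to its Jordan form J, which has the same characteristic polynomial as A) gives
  χ_A(x) = x^4 + 16*x^3 + 96*x^2 + 256*x + 256
which factors as (x + 4)^4. The eigenvalues (with algebraic multiplicities) are λ = -4 with multiplicity 4.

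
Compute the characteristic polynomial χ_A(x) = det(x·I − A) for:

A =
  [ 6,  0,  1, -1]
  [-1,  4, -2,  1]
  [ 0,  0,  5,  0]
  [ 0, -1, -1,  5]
x^4 - 20*x^3 + 150*x^2 - 500*x + 625

Expanding det(x·I − A) (e.g. by cofactor expansion or by noting that A is similar to its Jordan form J, which has the same characteristic polynomial as A) gives
  χ_A(x) = x^4 - 20*x^3 + 150*x^2 - 500*x + 625
which factors as (x - 5)^4. The eigenvalues (with algebraic multiplicities) are λ = 5 with multiplicity 4.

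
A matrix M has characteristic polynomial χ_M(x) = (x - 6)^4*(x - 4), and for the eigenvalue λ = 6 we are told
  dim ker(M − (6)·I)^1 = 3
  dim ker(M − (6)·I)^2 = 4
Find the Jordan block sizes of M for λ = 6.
Block sizes for λ = 6: [2, 1, 1]

From the dimensions of kernels of powers, the number of Jordan blocks of size at least j is d_j − d_{j−1} where d_j = dim ker(N^j) (with d_0 = 0). Computing the differences gives [3, 1].
The number of blocks of size exactly k is (#blocks of size ≥ k) − (#blocks of size ≥ k + 1), so the partition is: 2 block(s) of size 1, 1 block(s) of size 2.
In nonincreasing order the block sizes are [2, 1, 1].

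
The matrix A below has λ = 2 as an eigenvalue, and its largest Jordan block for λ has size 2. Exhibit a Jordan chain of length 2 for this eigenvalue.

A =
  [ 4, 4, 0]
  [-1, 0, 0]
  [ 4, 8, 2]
A Jordan chain for λ = 2 of length 2:
v_1 = (2, -1, 4)ᵀ
v_2 = (1, 0, 0)ᵀ

Let N = A − (2)·I. We want v_2 with N^2 v_2 = 0 but N^1 v_2 ≠ 0; then v_{j-1} := N · v_j for j = 2, …, 2.

Pick v_2 = (1, 0, 0)ᵀ.
Then v_1 = N · v_2 = (2, -1, 4)ᵀ.

Sanity check: (A − (2)·I) v_1 = (0, 0, 0)ᵀ = 0. ✓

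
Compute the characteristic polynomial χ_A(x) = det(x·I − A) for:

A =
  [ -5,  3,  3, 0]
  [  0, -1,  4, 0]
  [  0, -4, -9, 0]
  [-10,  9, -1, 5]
x^4 + 10*x^3 - 250*x - 625

Expanding det(x·I − A) (e.g. by cofactor expansion or by noting that A is similar to its Jordan form J, which has the same characteristic polynomial as A) gives
  χ_A(x) = x^4 + 10*x^3 - 250*x - 625
which factors as (x - 5)*(x + 5)^3. The eigenvalues (with algebraic multiplicities) are λ = -5 with multiplicity 3, λ = 5 with multiplicity 1.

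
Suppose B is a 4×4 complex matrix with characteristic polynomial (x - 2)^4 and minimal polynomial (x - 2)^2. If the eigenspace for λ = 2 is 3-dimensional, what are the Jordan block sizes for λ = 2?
Block sizes for λ = 2: [2, 1, 1]

Step 1 — from the characteristic polynomial, algebraic multiplicity of λ = 2 is 4. From dim ker(B − (2)·I) = 3, there are exactly 3 Jordan blocks for λ = 2.
Step 2 — from the minimal polynomial, the factor (x − 2)^2 tells us the largest block for λ = 2 has size 2.
Step 3 — with total size 4, 3 blocks, and largest block 2, the block sizes (in nonincreasing order) are [2, 1, 1].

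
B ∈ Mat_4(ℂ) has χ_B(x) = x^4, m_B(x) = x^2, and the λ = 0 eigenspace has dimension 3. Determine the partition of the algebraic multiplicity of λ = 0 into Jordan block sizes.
Block sizes for λ = 0: [2, 1, 1]

Step 1 — from the characteristic polynomial, algebraic multiplicity of λ = 0 is 4. From dim ker(B − (0)·I) = 3, there are exactly 3 Jordan blocks for λ = 0.
Step 2 — from the minimal polynomial, the factor (x − 0)^2 tells us the largest block for λ = 0 has size 2.
Step 3 — with total size 4, 3 blocks, and largest block 2, the block sizes (in nonincreasing order) are [2, 1, 1].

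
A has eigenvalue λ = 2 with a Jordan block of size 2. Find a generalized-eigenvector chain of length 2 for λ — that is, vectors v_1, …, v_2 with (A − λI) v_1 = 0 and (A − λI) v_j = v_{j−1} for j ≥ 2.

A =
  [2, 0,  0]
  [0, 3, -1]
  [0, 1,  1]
A Jordan chain for λ = 2 of length 2:
v_1 = (0, 1, 1)ᵀ
v_2 = (0, 1, 0)ᵀ

Let N = A − (2)·I. We want v_2 with N^2 v_2 = 0 but N^1 v_2 ≠ 0; then v_{j-1} := N · v_j for j = 2, …, 2.

Pick v_2 = (0, 1, 0)ᵀ.
Then v_1 = N · v_2 = (0, 1, 1)ᵀ.

Sanity check: (A − (2)·I) v_1 = (0, 0, 0)ᵀ = 0. ✓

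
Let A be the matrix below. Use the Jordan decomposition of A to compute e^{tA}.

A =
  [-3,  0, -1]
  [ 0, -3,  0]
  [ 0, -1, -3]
e^{tA} =
  [exp(-3*t), t^2*exp(-3*t)/2, -t*exp(-3*t)]
  [0, exp(-3*t), 0]
  [0, -t*exp(-3*t), exp(-3*t)]

Strategy: write A = P · J · P⁻¹ where J is a Jordan canonical form, so e^{tA} = P · e^{tJ} · P⁻¹, and e^{tJ} can be computed block-by-block.

A has Jordan form
J =
  [-3,  1,  0]
  [ 0, -3,  1]
  [ 0,  0, -3]
(up to reordering of blocks).

Per-block formulas:
  For a 3×3 Jordan block J_3(-3): exp(t · J_3(-3)) = e^(-3t)·(I + t·N + (t^2/2)·N^2), where N is the 3×3 nilpotent shift.

After assembling e^{tJ} and conjugating by P, we get:

e^{tA} =
  [exp(-3*t), t^2*exp(-3*t)/2, -t*exp(-3*t)]
  [0, exp(-3*t), 0]
  [0, -t*exp(-3*t), exp(-3*t)]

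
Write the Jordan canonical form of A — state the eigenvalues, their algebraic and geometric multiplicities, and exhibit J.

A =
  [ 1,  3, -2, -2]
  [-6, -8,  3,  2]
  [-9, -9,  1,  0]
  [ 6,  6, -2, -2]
J_3(-2) ⊕ J_1(-2)

The characteristic polynomial is
  det(x·I − A) = x^4 + 8*x^3 + 24*x^2 + 32*x + 16 = (x + 2)^4

Eigenvalues and multiplicities (the geometric multiplicity of λ is n − rank(A − λI), which equals the number of Jordan blocks for λ):
  λ = -2: algebraic multiplicity = 4, geometric multiplicity = 2

Determining the block sizes for each eigenvalue:
  λ = -2: with am = 4 and gm = 2, the partition is not yet determined (e.g. several partitions of 4 into 2 parts exist). Let N = A − (-2)·I. Computing rank(N^1) = 2, rank(N^2) = 1, rank(N^3) = 0; the number of blocks of size ≥ j is rank(N^{j−1}) − rank(N^j), giving [2, 1, 1]. So we have 1 block(s) of size 3, 1 block(s) of size 1 → block sizes [3, 1]

Assembling the blocks gives a Jordan form
J =
  [-2,  1,  0,  0]
  [ 0, -2,  1,  0]
  [ 0,  0, -2,  0]
  [ 0,  0,  0, -2]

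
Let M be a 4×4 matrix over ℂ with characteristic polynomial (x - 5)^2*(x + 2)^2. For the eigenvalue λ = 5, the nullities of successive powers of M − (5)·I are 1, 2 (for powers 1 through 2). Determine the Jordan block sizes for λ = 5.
Block sizes for λ = 5: [2]

From the dimensions of kernels of powers, the number of Jordan blocks of size at least j is d_j − d_{j−1} where d_j = dim ker(N^j) (with d_0 = 0). Computing the differences gives [1, 1].
The number of blocks of size exactly k is (#blocks of size ≥ k) − (#blocks of size ≥ k + 1), so the partition is: 1 block(s) of size 2.
In nonincreasing order the block sizes are [2].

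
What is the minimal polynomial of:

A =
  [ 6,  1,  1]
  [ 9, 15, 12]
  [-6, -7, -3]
x^3 - 18*x^2 + 108*x - 216

The characteristic polynomial is χ_A(x) = (x - 6)^3, so the eigenvalues are known. The minimal polynomial is
  m_A(x) = Π_λ (x − λ)^{k_λ}
where k_λ is the size of the *largest* Jordan block for λ (equivalently, the smallest k with (A − λI)^k v = 0 for every generalised eigenvector v of λ).

  λ = 6: largest Jordan block has size 3, contributing (x − 6)^3

So m_A(x) = (x - 6)^3 = x^3 - 18*x^2 + 108*x - 216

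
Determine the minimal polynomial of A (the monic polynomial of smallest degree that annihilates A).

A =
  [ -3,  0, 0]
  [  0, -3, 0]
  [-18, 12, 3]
x^2 - 9

The characteristic polynomial is χ_A(x) = (x - 3)*(x + 3)^2, so the eigenvalues are known. The minimal polynomial is
  m_A(x) = Π_λ (x − λ)^{k_λ}
where k_λ is the size of the *largest* Jordan block for λ (equivalently, the smallest k with (A − λI)^k v = 0 for every generalised eigenvector v of λ).

  λ = -3: largest Jordan block has size 1, contributing (x + 3)
  λ = 3: largest Jordan block has size 1, contributing (x − 3)

So m_A(x) = (x - 3)*(x + 3) = x^2 - 9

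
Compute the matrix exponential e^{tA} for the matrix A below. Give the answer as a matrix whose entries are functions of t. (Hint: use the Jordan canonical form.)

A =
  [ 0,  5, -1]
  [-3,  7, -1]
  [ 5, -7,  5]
e^{tA} =
  [-2*t^2*exp(4*t) - 4*t*exp(4*t) + exp(4*t), t^2*exp(4*t) + 5*t*exp(4*t), -t^2*exp(4*t) - t*exp(4*t)]
  [-t^2*exp(4*t) - 3*t*exp(4*t), t^2*exp(4*t)/2 + 3*t*exp(4*t) + exp(4*t), -t^2*exp(4*t)/2 - t*exp(4*t)]
  [3*t^2*exp(4*t) + 5*t*exp(4*t), -3*t^2*exp(4*t)/2 - 7*t*exp(4*t), 3*t^2*exp(4*t)/2 + t*exp(4*t) + exp(4*t)]

Strategy: write A = P · J · P⁻¹ where J is a Jordan canonical form, so e^{tA} = P · e^{tJ} · P⁻¹, and e^{tJ} can be computed block-by-block.

A has Jordan form
J =
  [4, 1, 0]
  [0, 4, 1]
  [0, 0, 4]
(up to reordering of blocks).

Per-block formulas:
  For a 3×3 Jordan block J_3(4): exp(t · J_3(4)) = e^(4t)·(I + t·N + (t^2/2)·N^2), where N is the 3×3 nilpotent shift.

After assembling e^{tJ} and conjugating by P, we get:

e^{tA} =
  [-2*t^2*exp(4*t) - 4*t*exp(4*t) + exp(4*t), t^2*exp(4*t) + 5*t*exp(4*t), -t^2*exp(4*t) - t*exp(4*t)]
  [-t^2*exp(4*t) - 3*t*exp(4*t), t^2*exp(4*t)/2 + 3*t*exp(4*t) + exp(4*t), -t^2*exp(4*t)/2 - t*exp(4*t)]
  [3*t^2*exp(4*t) + 5*t*exp(4*t), -3*t^2*exp(4*t)/2 - 7*t*exp(4*t), 3*t^2*exp(4*t)/2 + t*exp(4*t) + exp(4*t)]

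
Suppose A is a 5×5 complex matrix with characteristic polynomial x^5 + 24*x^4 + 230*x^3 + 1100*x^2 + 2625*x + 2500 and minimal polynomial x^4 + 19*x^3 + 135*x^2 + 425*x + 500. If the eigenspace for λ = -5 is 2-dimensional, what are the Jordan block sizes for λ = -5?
Block sizes for λ = -5: [3, 1]

Step 1 — from the characteristic polynomial, algebraic multiplicity of λ = -5 is 4. From dim ker(A − (-5)·I) = 2, there are exactly 2 Jordan blocks for λ = -5.
Step 2 — from the minimal polynomial, the factor (x + 5)^3 tells us the largest block for λ = -5 has size 3.
Step 3 — with total size 4, 2 blocks, and largest block 3, the block sizes (in nonincreasing order) are [3, 1].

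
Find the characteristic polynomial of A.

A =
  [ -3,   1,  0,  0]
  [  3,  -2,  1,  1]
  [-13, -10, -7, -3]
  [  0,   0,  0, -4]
x^4 + 16*x^3 + 96*x^2 + 256*x + 256

Expanding det(x·I − A) (e.g. by cofactor expansion or by noting that A is similar to its Jordan form J, which has the same characteristic polynomial as A) gives
  χ_A(x) = x^4 + 16*x^3 + 96*x^2 + 256*x + 256
which factors as (x + 4)^4. The eigenvalues (with algebraic multiplicities) are λ = -4 with multiplicity 4.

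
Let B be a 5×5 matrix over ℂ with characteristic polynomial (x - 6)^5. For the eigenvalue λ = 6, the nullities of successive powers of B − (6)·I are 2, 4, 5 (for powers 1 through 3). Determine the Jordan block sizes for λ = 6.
Block sizes for λ = 6: [3, 2]

From the dimensions of kernels of powers, the number of Jordan blocks of size at least j is d_j − d_{j−1} where d_j = dim ker(N^j) (with d_0 = 0). Computing the differences gives [2, 2, 1].
The number of blocks of size exactly k is (#blocks of size ≥ k) − (#blocks of size ≥ k + 1), so the partition is: 1 block(s) of size 2, 1 block(s) of size 3.
In nonincreasing order the block sizes are [3, 2].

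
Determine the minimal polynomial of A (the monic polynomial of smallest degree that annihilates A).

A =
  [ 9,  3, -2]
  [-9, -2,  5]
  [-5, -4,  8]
x^3 - 15*x^2 + 75*x - 125

The characteristic polynomial is χ_A(x) = (x - 5)^3, so the eigenvalues are known. The minimal polynomial is
  m_A(x) = Π_λ (x − λ)^{k_λ}
where k_λ is the size of the *largest* Jordan block for λ (equivalently, the smallest k with (A − λI)^k v = 0 for every generalised eigenvector v of λ).

  λ = 5: largest Jordan block has size 3, contributing (x − 5)^3

So m_A(x) = (x - 5)^3 = x^3 - 15*x^2 + 75*x - 125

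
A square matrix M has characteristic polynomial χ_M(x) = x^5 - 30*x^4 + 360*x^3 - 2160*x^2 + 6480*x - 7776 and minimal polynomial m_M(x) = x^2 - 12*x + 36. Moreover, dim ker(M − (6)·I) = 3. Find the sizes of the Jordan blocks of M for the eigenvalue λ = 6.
Block sizes for λ = 6: [2, 2, 1]

Step 1 — from the characteristic polynomial, algebraic multiplicity of λ = 6 is 5. From dim ker(M − (6)·I) = 3, there are exactly 3 Jordan blocks for λ = 6.
Step 2 — from the minimal polynomial, the factor (x − 6)^2 tells us the largest block for λ = 6 has size 2.
Step 3 — with total size 5, 3 blocks, and largest block 2, the block sizes (in nonincreasing order) are [2, 2, 1].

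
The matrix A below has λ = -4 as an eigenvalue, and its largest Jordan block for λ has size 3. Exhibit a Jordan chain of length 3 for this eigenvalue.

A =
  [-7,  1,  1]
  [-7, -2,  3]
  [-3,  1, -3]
A Jordan chain for λ = -4 of length 3:
v_1 = (-1, -2, -1)ᵀ
v_2 = (-3, -7, -3)ᵀ
v_3 = (1, 0, 0)ᵀ

Let N = A − (-4)·I. We want v_3 with N^3 v_3 = 0 but N^2 v_3 ≠ 0; then v_{j-1} := N · v_j for j = 3, …, 2.

Pick v_3 = (1, 0, 0)ᵀ.
Then v_2 = N · v_3 = (-3, -7, -3)ᵀ.
Then v_1 = N · v_2 = (-1, -2, -1)ᵀ.

Sanity check: (A − (-4)·I) v_1 = (0, 0, 0)ᵀ = 0. ✓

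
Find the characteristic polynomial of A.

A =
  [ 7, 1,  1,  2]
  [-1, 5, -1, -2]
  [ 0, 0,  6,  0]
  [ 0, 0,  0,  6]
x^4 - 24*x^3 + 216*x^2 - 864*x + 1296

Expanding det(x·I − A) (e.g. by cofactor expansion or by noting that A is similar to its Jordan form J, which has the same characteristic polynomial as A) gives
  χ_A(x) = x^4 - 24*x^3 + 216*x^2 - 864*x + 1296
which factors as (x - 6)^4. The eigenvalues (with algebraic multiplicities) are λ = 6 with multiplicity 4.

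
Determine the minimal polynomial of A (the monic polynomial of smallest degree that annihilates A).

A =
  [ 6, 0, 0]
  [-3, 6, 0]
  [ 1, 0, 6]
x^2 - 12*x + 36

The characteristic polynomial is χ_A(x) = (x - 6)^3, so the eigenvalues are known. The minimal polynomial is
  m_A(x) = Π_λ (x − λ)^{k_λ}
where k_λ is the size of the *largest* Jordan block for λ (equivalently, the smallest k with (A − λI)^k v = 0 for every generalised eigenvector v of λ).

  λ = 6: largest Jordan block has size 2, contributing (x − 6)^2

So m_A(x) = (x - 6)^2 = x^2 - 12*x + 36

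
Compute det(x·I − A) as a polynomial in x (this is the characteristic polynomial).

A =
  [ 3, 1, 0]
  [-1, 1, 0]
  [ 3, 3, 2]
x^3 - 6*x^2 + 12*x - 8

Expanding det(x·I − A) (e.g. by cofactor expansion or by noting that A is similar to its Jordan form J, which has the same characteristic polynomial as A) gives
  χ_A(x) = x^3 - 6*x^2 + 12*x - 8
which factors as (x - 2)^3. The eigenvalues (with algebraic multiplicities) are λ = 2 with multiplicity 3.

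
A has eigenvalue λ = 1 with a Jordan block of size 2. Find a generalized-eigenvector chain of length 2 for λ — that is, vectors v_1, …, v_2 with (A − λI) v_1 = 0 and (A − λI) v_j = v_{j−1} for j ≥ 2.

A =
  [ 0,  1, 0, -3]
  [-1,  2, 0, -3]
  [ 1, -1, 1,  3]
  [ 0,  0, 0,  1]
A Jordan chain for λ = 1 of length 2:
v_1 = (-1, -1, 1, 0)ᵀ
v_2 = (1, 0, 0, 0)ᵀ

Let N = A − (1)·I. We want v_2 with N^2 v_2 = 0 but N^1 v_2 ≠ 0; then v_{j-1} := N · v_j for j = 2, …, 2.

Pick v_2 = (1, 0, 0, 0)ᵀ.
Then v_1 = N · v_2 = (-1, -1, 1, 0)ᵀ.

Sanity check: (A − (1)·I) v_1 = (0, 0, 0, 0)ᵀ = 0. ✓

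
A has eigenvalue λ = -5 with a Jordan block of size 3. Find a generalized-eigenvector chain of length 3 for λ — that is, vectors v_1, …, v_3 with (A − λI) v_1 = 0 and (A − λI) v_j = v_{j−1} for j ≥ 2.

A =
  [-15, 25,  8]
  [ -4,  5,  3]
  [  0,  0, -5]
A Jordan chain for λ = -5 of length 3:
v_1 = (-5, -2, 0)ᵀ
v_2 = (8, 3, 0)ᵀ
v_3 = (0, 0, 1)ᵀ

Let N = A − (-5)·I. We want v_3 with N^3 v_3 = 0 but N^2 v_3 ≠ 0; then v_{j-1} := N · v_j for j = 3, …, 2.

Pick v_3 = (0, 0, 1)ᵀ.
Then v_2 = N · v_3 = (8, 3, 0)ᵀ.
Then v_1 = N · v_2 = (-5, -2, 0)ᵀ.

Sanity check: (A − (-5)·I) v_1 = (0, 0, 0)ᵀ = 0. ✓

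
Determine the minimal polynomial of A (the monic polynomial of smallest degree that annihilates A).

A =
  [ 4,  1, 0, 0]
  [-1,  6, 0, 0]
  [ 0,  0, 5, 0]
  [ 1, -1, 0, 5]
x^2 - 10*x + 25

The characteristic polynomial is χ_A(x) = (x - 5)^4, so the eigenvalues are known. The minimal polynomial is
  m_A(x) = Π_λ (x − λ)^{k_λ}
where k_λ is the size of the *largest* Jordan block for λ (equivalently, the smallest k with (A − λI)^k v = 0 for every generalised eigenvector v of λ).

  λ = 5: largest Jordan block has size 2, contributing (x − 5)^2

So m_A(x) = (x - 5)^2 = x^2 - 10*x + 25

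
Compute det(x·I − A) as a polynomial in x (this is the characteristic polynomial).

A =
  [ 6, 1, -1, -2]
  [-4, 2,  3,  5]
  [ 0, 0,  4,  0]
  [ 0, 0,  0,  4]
x^4 - 16*x^3 + 96*x^2 - 256*x + 256

Expanding det(x·I − A) (e.g. by cofactor expansion or by noting that A is similar to its Jordan form J, which has the same characteristic polynomial as A) gives
  χ_A(x) = x^4 - 16*x^3 + 96*x^2 - 256*x + 256
which factors as (x - 4)^4. The eigenvalues (with algebraic multiplicities) are λ = 4 with multiplicity 4.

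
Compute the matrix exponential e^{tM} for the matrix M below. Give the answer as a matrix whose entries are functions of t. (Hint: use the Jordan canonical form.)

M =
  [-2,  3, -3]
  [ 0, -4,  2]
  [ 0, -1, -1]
e^{tM} =
  [exp(-2*t), 3*exp(-2*t) - 3*exp(-3*t), -3*exp(-2*t) + 3*exp(-3*t)]
  [0, -exp(-2*t) + 2*exp(-3*t), 2*exp(-2*t) - 2*exp(-3*t)]
  [0, -exp(-2*t) + exp(-3*t), 2*exp(-2*t) - exp(-3*t)]

Strategy: write M = P · J · P⁻¹ where J is a Jordan canonical form, so e^{tM} = P · e^{tJ} · P⁻¹, and e^{tJ} can be computed block-by-block.

M has Jordan form
J =
  [-3,  0,  0]
  [ 0, -2,  0]
  [ 0,  0, -2]
(up to reordering of blocks).

Per-block formulas:
  For a 1×1 block at λ = -2: exp(t · [-2]) = [e^(-2t)].
  For a 1×1 block at λ = -3: exp(t · [-3]) = [e^(-3t)].

After assembling e^{tJ} and conjugating by P, we get:

e^{tM} =
  [exp(-2*t), 3*exp(-2*t) - 3*exp(-3*t), -3*exp(-2*t) + 3*exp(-3*t)]
  [0, -exp(-2*t) + 2*exp(-3*t), 2*exp(-2*t) - 2*exp(-3*t)]
  [0, -exp(-2*t) + exp(-3*t), 2*exp(-2*t) - exp(-3*t)]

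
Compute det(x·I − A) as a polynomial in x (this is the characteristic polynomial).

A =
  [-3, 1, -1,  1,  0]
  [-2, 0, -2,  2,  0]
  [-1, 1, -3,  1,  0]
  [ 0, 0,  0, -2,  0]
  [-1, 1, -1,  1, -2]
x^5 + 10*x^4 + 40*x^3 + 80*x^2 + 80*x + 32

Expanding det(x·I − A) (e.g. by cofactor expansion or by noting that A is similar to its Jordan form J, which has the same characteristic polynomial as A) gives
  χ_A(x) = x^5 + 10*x^4 + 40*x^3 + 80*x^2 + 80*x + 32
which factors as (x + 2)^5. The eigenvalues (with algebraic multiplicities) are λ = -2 with multiplicity 5.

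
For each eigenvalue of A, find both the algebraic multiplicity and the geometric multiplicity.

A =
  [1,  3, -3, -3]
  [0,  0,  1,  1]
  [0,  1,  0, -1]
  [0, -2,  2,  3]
λ = 1: alg = 4, geom = 3

Step 1 — factor the characteristic polynomial to read off the algebraic multiplicities:
  χ_A(x) = (x - 1)^4

Step 2 — compute geometric multiplicities via the rank-nullity identity g(λ) = n − rank(A − λI):
  rank(A − (1)·I) = 1, so dim ker(A − (1)·I) = n − 1 = 3

Summary:
  λ = 1: algebraic multiplicity = 4, geometric multiplicity = 3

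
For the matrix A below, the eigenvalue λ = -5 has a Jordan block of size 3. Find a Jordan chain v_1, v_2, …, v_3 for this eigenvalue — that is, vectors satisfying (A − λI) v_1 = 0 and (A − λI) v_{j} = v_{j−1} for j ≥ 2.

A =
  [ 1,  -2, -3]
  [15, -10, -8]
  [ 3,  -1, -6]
A Jordan chain for λ = -5 of length 3:
v_1 = (-3, -9, 0)ᵀ
v_2 = (6, 15, 3)ᵀ
v_3 = (1, 0, 0)ᵀ

Let N = A − (-5)·I. We want v_3 with N^3 v_3 = 0 but N^2 v_3 ≠ 0; then v_{j-1} := N · v_j for j = 3, …, 2.

Pick v_3 = (1, 0, 0)ᵀ.
Then v_2 = N · v_3 = (6, 15, 3)ᵀ.
Then v_1 = N · v_2 = (-3, -9, 0)ᵀ.

Sanity check: (A − (-5)·I) v_1 = (0, 0, 0)ᵀ = 0. ✓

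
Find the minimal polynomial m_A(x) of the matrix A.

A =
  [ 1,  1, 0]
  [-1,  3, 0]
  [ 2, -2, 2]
x^2 - 4*x + 4

The characteristic polynomial is χ_A(x) = (x - 2)^3, so the eigenvalues are known. The minimal polynomial is
  m_A(x) = Π_λ (x − λ)^{k_λ}
where k_λ is the size of the *largest* Jordan block for λ (equivalently, the smallest k with (A − λI)^k v = 0 for every generalised eigenvector v of λ).

  λ = 2: largest Jordan block has size 2, contributing (x − 2)^2

So m_A(x) = (x - 2)^2 = x^2 - 4*x + 4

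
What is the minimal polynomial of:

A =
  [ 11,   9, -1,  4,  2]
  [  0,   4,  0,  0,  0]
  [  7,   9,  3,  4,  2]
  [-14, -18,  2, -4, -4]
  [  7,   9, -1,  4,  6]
x^2 - 8*x + 16

The characteristic polynomial is χ_A(x) = (x - 4)^5, so the eigenvalues are known. The minimal polynomial is
  m_A(x) = Π_λ (x − λ)^{k_λ}
where k_λ is the size of the *largest* Jordan block for λ (equivalently, the smallest k with (A − λI)^k v = 0 for every generalised eigenvector v of λ).

  λ = 4: largest Jordan block has size 2, contributing (x − 4)^2

So m_A(x) = (x - 4)^2 = x^2 - 8*x + 16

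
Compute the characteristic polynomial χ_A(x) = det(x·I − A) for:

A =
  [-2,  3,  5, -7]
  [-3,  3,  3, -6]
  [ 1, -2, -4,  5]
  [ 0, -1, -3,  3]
x^4

Expanding det(x·I − A) (e.g. by cofactor expansion or by noting that A is similar to its Jordan form J, which has the same characteristic polynomial as A) gives
  χ_A(x) = x^4
which factors as x^4. The eigenvalues (with algebraic multiplicities) are λ = 0 with multiplicity 4.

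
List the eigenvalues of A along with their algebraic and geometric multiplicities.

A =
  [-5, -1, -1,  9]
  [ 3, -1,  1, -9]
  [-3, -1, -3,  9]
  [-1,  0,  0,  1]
λ = -2: alg = 4, geom = 2

Step 1 — factor the characteristic polynomial to read off the algebraic multiplicities:
  χ_A(x) = (x + 2)^4

Step 2 — compute geometric multiplicities via the rank-nullity identity g(λ) = n − rank(A − λI):
  rank(A − (-2)·I) = 2, so dim ker(A − (-2)·I) = n − 2 = 2

Summary:
  λ = -2: algebraic multiplicity = 4, geometric multiplicity = 2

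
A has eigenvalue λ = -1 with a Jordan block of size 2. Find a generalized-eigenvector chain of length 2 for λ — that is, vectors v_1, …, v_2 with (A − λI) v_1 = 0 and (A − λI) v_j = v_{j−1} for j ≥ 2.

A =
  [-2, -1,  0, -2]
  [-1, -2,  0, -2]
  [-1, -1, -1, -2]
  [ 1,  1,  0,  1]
A Jordan chain for λ = -1 of length 2:
v_1 = (-1, -1, -1, 1)ᵀ
v_2 = (1, 0, 0, 0)ᵀ

Let N = A − (-1)·I. We want v_2 with N^2 v_2 = 0 but N^1 v_2 ≠ 0; then v_{j-1} := N · v_j for j = 2, …, 2.

Pick v_2 = (1, 0, 0, 0)ᵀ.
Then v_1 = N · v_2 = (-1, -1, -1, 1)ᵀ.

Sanity check: (A − (-1)·I) v_1 = (0, 0, 0, 0)ᵀ = 0. ✓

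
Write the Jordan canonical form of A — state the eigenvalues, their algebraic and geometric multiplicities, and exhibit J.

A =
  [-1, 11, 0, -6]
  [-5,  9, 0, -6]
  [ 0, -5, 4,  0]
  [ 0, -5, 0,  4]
J_3(4) ⊕ J_1(4)

The characteristic polynomial is
  det(x·I − A) = x^4 - 16*x^3 + 96*x^2 - 256*x + 256 = (x - 4)^4

Eigenvalues and multiplicities (the geometric multiplicity of λ is n − rank(A − λI), which equals the number of Jordan blocks for λ):
  λ = 4: algebraic multiplicity = 4, geometric multiplicity = 2

Determining the block sizes for each eigenvalue:
  λ = 4: with am = 4 and gm = 2, the partition is not yet determined (e.g. several partitions of 4 into 2 parts exist). Let N = A − (4)·I. Computing rank(N^1) = 2, rank(N^2) = 1, rank(N^3) = 0; the number of blocks of size ≥ j is rank(N^{j−1}) − rank(N^j), giving [2, 1, 1]. So we have 1 block(s) of size 3, 1 block(s) of size 1 → block sizes [3, 1]

Assembling the blocks gives a Jordan form
J =
  [4, 1, 0, 0]
  [0, 4, 1, 0]
  [0, 0, 4, 0]
  [0, 0, 0, 4]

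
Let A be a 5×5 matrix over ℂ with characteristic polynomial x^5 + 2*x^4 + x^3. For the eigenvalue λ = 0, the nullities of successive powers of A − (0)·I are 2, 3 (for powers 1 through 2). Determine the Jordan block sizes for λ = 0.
Block sizes for λ = 0: [2, 1]

From the dimensions of kernels of powers, the number of Jordan blocks of size at least j is d_j − d_{j−1} where d_j = dim ker(N^j) (with d_0 = 0). Computing the differences gives [2, 1].
The number of blocks of size exactly k is (#blocks of size ≥ k) − (#blocks of size ≥ k + 1), so the partition is: 1 block(s) of size 1, 1 block(s) of size 2.
In nonincreasing order the block sizes are [2, 1].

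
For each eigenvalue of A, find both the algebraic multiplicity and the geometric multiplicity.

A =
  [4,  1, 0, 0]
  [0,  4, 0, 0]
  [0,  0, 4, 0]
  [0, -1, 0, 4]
λ = 4: alg = 4, geom = 3

Step 1 — factor the characteristic polynomial to read off the algebraic multiplicities:
  χ_A(x) = (x - 4)^4

Step 2 — compute geometric multiplicities via the rank-nullity identity g(λ) = n − rank(A − λI):
  rank(A − (4)·I) = 1, so dim ker(A − (4)·I) = n − 1 = 3

Summary:
  λ = 4: algebraic multiplicity = 4, geometric multiplicity = 3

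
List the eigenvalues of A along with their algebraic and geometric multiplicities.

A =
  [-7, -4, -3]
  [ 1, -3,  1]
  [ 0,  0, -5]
λ = -5: alg = 3, geom = 1

Step 1 — factor the characteristic polynomial to read off the algebraic multiplicities:
  χ_A(x) = (x + 5)^3

Step 2 — compute geometric multiplicities via the rank-nullity identity g(λ) = n − rank(A − λI):
  rank(A − (-5)·I) = 2, so dim ker(A − (-5)·I) = n − 2 = 1

Summary:
  λ = -5: algebraic multiplicity = 3, geometric multiplicity = 1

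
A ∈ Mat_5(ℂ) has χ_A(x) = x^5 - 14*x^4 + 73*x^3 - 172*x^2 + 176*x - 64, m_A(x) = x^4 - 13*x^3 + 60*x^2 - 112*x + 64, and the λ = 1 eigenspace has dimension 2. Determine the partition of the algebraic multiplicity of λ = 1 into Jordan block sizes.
Block sizes for λ = 1: [1, 1]

Step 1 — from the characteristic polynomial, algebraic multiplicity of λ = 1 is 2. From dim ker(A − (1)·I) = 2, there are exactly 2 Jordan blocks for λ = 1.
Step 2 — from the minimal polynomial, the factor (x − 1) tells us the largest block for λ = 1 has size 1.
Step 3 — with total size 2, 2 blocks, and largest block 1, the block sizes (in nonincreasing order) are [1, 1].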